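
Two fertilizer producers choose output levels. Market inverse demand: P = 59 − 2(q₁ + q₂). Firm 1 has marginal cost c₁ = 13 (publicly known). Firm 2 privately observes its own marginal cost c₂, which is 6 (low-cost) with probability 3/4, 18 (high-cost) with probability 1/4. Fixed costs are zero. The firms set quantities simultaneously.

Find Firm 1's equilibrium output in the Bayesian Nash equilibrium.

Type-c best response for Firm 2: q₂(c) = (59 − c)/4 − q₁/2.
Firm 1 maximizes expected profit; its first-order condition is 59 − 4q₁ − 2E[q₂] − 13 = 0.
Substituting E[q₂] and solving: E[c₂] = 9, so q₁ = (59 − 2·13 + 9)/6 = 7.

7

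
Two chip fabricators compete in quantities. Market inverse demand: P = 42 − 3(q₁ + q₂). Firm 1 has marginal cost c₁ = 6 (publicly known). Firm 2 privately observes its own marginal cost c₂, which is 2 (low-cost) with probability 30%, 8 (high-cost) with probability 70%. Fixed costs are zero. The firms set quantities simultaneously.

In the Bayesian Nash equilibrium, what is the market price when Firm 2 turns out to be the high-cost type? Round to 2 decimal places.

18.97

Type-c best response for Firm 2: q₂(c) = (42 − c)/6 − q₁/2.
Firm 1 maximizes expected profit; its first-order condition is 42 − 6q₁ − 3E[q₂] − 6 = 0.
Substituting E[q₂] and solving: E[c₂] = 6.2, so q₁ = (42 − 2·6 + 6.2)/9 = 4.02222.
q₂(high-cost) = 3.65556, so P = 42 − 3·(4.02222 + 3.65556) = 18.9667.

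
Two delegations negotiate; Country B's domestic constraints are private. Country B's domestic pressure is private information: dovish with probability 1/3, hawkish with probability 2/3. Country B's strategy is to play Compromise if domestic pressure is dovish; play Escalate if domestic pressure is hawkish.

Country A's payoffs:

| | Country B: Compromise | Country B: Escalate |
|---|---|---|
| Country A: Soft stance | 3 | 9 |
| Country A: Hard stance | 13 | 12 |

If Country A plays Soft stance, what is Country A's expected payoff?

7

E[Soft stance] = 1/3·3 + 2/3·9 = 1 + 6 = 7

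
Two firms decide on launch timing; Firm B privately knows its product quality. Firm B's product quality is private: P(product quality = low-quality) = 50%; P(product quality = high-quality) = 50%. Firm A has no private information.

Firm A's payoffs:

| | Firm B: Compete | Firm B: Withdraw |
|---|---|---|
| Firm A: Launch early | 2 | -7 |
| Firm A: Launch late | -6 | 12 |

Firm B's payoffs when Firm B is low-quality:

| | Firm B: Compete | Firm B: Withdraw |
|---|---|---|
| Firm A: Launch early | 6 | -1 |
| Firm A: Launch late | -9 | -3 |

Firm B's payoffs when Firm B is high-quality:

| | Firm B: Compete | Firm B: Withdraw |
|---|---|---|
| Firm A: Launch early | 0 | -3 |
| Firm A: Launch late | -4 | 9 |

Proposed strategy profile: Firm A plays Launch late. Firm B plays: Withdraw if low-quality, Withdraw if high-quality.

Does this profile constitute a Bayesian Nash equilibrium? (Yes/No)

Yes

Firm A plays Launch late: E[Launch late] = 0.5·(12) + 0.5·(12) = 12; E[Launch early] = -7. Best-responding. ✓
Firm B (product quality low-quality), facing Launch late: Compete gives -9, Withdraw gives -3. Proposed Withdraw is best. ✓
Firm B (product quality high-quality), facing Launch late: Compete gives -4, Withdraw gives 9. Proposed Withdraw is best. ✓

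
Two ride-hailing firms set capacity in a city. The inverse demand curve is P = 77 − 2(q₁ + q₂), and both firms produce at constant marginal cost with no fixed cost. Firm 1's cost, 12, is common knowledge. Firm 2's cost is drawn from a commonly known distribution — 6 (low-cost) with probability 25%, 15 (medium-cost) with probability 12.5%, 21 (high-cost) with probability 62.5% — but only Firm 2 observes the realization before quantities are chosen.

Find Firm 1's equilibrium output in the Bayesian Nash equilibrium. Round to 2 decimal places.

11.58

Type-c best response for Firm 2: q₂(c) = (77 − c)/4 − q₁/2.
Firm 1 maximizes expected profit; its first-order condition is 77 − 4q₁ − 2E[q₂] − 12 = 0.
Substituting E[q₂] and solving: E[c₂] = 16.5, so q₁ = (77 − 2·12 + 16.5)/6 = 11.5833.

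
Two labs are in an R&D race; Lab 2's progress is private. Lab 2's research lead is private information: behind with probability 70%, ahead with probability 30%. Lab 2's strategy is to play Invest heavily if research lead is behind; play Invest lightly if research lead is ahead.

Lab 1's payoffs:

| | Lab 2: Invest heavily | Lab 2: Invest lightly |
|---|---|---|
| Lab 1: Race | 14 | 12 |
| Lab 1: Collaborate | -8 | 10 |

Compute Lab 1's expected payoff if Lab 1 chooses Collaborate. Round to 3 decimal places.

-2.600

E[Collaborate] = 0.7·(-8) + 0.3·10 = (-5.6) + 3 = -2.6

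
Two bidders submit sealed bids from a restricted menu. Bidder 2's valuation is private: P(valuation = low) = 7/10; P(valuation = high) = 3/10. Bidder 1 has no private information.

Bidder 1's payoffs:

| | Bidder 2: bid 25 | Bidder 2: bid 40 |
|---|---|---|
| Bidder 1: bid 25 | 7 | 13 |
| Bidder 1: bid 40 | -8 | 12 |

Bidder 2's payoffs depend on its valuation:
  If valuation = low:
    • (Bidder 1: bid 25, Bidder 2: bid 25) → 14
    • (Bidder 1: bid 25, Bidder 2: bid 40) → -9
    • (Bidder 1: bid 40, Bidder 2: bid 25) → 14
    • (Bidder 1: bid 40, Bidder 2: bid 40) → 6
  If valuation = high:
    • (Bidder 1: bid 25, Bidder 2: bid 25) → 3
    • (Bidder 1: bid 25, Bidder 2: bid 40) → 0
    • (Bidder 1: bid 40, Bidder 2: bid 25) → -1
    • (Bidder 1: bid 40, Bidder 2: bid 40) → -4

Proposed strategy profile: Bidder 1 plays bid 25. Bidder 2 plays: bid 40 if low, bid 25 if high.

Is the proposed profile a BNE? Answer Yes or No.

No

Bidder 1 plays bid 25: E[bid 25] = 7/10·(13) + 3/10·(7) = 56/5; E[bid 40] = 6. Best-responding. ✓
Bidder 2 (valuation low), facing bid 25: bid 25 gives 14, bid 40 gives -9. Proposed bid 40 is not best — profitable deviation exists. ✗
Bidder 2 (valuation high), facing bid 25: bid 25 gives 3, bid 40 gives 0. Proposed bid 25 is best. ✓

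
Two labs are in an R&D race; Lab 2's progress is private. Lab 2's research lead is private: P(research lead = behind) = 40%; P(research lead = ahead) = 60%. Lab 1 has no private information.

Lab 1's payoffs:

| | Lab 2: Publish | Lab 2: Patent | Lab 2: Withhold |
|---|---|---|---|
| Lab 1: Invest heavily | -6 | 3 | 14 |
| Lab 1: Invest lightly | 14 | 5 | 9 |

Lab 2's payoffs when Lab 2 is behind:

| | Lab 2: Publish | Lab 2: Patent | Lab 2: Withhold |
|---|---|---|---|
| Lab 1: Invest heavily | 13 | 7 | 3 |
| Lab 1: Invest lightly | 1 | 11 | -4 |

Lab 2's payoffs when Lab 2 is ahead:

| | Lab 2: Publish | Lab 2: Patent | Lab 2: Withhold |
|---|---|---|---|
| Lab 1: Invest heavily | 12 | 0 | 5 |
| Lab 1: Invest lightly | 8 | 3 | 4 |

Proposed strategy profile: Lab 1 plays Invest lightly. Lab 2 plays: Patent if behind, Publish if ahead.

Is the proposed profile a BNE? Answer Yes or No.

A profile is a BNE iff every type of every player is best-responding given beliefs about the other side.
Lab 1 plays Invest lightly: E[Invest lightly] = 0.4·(5) + 0.6·(14) = 10.4; E[Invest heavily] = -2.4. Best-responding. ✓
Lab 2 (research lead behind), facing Invest lightly: Publish gives 1, Patent gives 11, Withhold gives -4. Proposed Patent is best. ✓
Lab 2 (research lead ahead), facing Invest lightly: Publish gives 8, Patent gives 3, Withhold gives 4. Proposed Publish is best. ✓

Yes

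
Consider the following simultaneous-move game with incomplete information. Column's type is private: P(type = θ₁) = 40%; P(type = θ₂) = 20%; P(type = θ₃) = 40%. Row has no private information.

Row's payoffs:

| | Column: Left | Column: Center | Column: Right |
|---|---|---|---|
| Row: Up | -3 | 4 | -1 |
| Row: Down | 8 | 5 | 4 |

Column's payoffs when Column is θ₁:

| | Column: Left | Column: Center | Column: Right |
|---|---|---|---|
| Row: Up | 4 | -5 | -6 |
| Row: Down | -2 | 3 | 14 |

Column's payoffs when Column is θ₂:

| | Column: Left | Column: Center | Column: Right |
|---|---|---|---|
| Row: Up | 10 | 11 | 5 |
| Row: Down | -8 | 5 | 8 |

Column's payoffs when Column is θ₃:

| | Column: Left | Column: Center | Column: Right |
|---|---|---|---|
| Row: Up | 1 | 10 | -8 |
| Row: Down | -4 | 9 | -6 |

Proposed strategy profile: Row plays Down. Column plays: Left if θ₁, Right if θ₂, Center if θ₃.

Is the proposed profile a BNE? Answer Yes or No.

A profile is a BNE iff every type of every player is best-responding given beliefs about the other side.
Row plays Down: E[Down] = 0.4·(8) + 0.2·(4) + 0.4·(5) = 6; E[Up] = 0.2. Best-responding. ✓
Column (type θ₁), facing Down: Left gives -2, Center gives 3, Right gives 14. Proposed Left is not best — profitable deviation exists. ✗
Column (type θ₂), facing Down: Left gives -8, Center gives 5, Right gives 8. Proposed Right is best. ✓
Column (type θ₃), facing Down: Left gives -4, Center gives 9, Right gives -6. Proposed Center is best. ✓

No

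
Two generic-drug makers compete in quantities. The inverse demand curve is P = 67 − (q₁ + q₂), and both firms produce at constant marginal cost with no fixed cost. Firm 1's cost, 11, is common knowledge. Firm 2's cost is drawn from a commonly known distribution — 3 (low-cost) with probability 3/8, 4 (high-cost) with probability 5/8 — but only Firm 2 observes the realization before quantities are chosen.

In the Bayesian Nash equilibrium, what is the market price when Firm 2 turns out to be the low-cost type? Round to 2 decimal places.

26.90

Each type of Firm 2 best-responds to q₁; Firm 1 best-responds to the expected q₂ over Firm 2's types.
Firm 2 with cost c maximizes (67 − (q₁+q₂) − c)·q₂, giving q₂(c) = (67 − c − q₁)/2.
E[c₂] = 3/8·3 + 5/8·4 = 3.625
Firm 1's FOC against E[q₂] yields q₁ = (67 − 2·11 + E[c₂])/3 = (67 − 22 + 3.625)/3 = 16.2083.
q₂(low-cost) = 23.8958, so P = 67 − (16.2083 + 23.8958) = 26.8958.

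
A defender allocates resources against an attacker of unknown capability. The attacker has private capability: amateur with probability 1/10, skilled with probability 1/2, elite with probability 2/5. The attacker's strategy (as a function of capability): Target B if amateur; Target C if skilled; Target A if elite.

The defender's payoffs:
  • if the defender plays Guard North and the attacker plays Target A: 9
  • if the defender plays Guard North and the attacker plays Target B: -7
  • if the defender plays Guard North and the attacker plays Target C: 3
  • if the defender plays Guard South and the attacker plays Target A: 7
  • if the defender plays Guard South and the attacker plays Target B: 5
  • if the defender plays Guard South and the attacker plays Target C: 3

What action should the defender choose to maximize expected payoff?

Guard South

Compute the defender's expected payoff for each action, taking the expectation over the attacker's type.
E[Guard North] = 1/10·(-7) + 1/2·(3) + 2/5·(9) = 22/5
E[Guard South] = 1/10·(5) + 1/2·(3) + 2/5·(7) = 24/5
Best response: Guard South (24/5 is the largest).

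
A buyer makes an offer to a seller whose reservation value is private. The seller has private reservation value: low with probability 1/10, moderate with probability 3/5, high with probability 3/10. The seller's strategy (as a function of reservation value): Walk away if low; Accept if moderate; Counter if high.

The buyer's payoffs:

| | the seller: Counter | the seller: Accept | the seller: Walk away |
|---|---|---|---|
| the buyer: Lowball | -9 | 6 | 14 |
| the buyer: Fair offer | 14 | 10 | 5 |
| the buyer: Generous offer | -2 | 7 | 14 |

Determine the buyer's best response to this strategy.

Compute the buyer's expected payoff for each action, taking the expectation over the seller's type.
E[Lowball] = 1/10·(14) + 3/5·(6) + 3/10·(-9) = 23/10
E[Fair offer] = 1/10·(5) + 3/5·(10) + 3/10·(14) = 107/10
E[Generous offer] = 1/10·(14) + 3/5·(7) + 3/10·(-2) = 5
Best response: Fair offer (107/10 is the largest).

Fair offer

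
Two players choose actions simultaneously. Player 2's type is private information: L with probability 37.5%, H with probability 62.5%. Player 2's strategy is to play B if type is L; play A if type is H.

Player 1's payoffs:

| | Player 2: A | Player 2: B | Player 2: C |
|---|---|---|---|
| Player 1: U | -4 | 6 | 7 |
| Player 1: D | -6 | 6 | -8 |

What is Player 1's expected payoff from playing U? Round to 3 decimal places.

E[U] = 0.375·6 + 0.625·(-4) = 2.25 + (-2.5) = -0.25

-0.250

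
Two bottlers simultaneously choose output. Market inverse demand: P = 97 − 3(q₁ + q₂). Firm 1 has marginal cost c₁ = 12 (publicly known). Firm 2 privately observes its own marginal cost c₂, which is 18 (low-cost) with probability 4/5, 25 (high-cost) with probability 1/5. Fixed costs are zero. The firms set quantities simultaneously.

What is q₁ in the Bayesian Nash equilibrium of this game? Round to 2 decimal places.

10.27

Firm 2 with cost c maximizes (97 − 3(q₁+q₂) − c)·q₂, giving q₂(c) = (97 − c − 3q₁)/6.
E[c₂] = 4/5·18 + 1/5·25 = 19.4
Firm 1's FOC against E[q₂] yields q₁ = (97 − 2·12 + E[c₂])/9 = (97 − 24 + 19.4)/9 = 10.2667.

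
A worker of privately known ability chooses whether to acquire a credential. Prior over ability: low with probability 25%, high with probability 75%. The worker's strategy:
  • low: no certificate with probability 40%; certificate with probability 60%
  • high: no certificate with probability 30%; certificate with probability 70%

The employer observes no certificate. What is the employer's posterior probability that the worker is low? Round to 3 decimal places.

0.308

P(no certificate) = 0.25·0.4 + 0.75·0.3 = 0.325
P(low | no certificate) = (0.25·0.4) / 0.325 = 0.1 / 0.325 = 0.307692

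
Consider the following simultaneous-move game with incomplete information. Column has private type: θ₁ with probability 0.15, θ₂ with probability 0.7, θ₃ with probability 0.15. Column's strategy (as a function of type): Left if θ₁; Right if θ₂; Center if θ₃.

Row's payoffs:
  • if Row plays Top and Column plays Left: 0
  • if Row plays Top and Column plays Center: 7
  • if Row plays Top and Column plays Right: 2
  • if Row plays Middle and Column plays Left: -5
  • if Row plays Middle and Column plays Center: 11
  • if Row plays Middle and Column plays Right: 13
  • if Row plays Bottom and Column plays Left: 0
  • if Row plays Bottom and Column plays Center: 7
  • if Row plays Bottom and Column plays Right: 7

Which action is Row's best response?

Compute Row's expected payoff for each action, taking the expectation over Column's type.
E[Top] = 0.15·(0) + 0.7·(2) + 0.15·(7) = 2.45
E[Middle] = 0.15·(-5) + 0.7·(13) + 0.15·(11) = 10
E[Bottom] = 0.15·(0) + 0.7·(7) + 0.15·(7) = 5.95
Best response: Middle (10 is the largest).

Middle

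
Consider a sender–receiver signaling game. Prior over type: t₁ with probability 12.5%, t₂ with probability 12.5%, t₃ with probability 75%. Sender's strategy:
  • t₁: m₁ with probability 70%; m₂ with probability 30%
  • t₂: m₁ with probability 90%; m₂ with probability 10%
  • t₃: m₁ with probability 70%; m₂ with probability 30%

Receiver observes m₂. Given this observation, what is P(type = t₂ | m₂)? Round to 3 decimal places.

P(m₂) = 0.125·0.3 + 0.125·0.1 + 0.75·0.3 = 0.275
P(t₂ | m₂) = (0.125·0.1) / 0.275 = 0.0125 / 0.275 = 0.0454545

0.045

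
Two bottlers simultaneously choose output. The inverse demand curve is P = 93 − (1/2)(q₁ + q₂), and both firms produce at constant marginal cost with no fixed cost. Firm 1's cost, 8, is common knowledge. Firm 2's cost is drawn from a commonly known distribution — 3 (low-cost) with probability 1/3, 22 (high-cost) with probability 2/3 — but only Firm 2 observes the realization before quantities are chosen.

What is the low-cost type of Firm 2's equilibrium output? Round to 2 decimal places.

59.11

Each type of Firm 2 best-responds to q₁; Firm 1 best-responds to the expected q₂ over Firm 2's types.
Firm 2 with cost c maximizes (93 − (1/2)(q₁+q₂) − c)·q₂, giving q₂(c) = (93 − c − (1/2)q₁).
E[c₂] = 1/3·3 + 2/3·22 = 15.6667
Firm 1's FOC against E[q₂] yields q₁ = (93 − 2·8 + E[c₂])/(3/2) = (93 − 16 + 15.6667)/(3/2) = 61.7778.
q₂(low-cost) = (93 − 3 − (1/2)·61.7778) = 59.1111.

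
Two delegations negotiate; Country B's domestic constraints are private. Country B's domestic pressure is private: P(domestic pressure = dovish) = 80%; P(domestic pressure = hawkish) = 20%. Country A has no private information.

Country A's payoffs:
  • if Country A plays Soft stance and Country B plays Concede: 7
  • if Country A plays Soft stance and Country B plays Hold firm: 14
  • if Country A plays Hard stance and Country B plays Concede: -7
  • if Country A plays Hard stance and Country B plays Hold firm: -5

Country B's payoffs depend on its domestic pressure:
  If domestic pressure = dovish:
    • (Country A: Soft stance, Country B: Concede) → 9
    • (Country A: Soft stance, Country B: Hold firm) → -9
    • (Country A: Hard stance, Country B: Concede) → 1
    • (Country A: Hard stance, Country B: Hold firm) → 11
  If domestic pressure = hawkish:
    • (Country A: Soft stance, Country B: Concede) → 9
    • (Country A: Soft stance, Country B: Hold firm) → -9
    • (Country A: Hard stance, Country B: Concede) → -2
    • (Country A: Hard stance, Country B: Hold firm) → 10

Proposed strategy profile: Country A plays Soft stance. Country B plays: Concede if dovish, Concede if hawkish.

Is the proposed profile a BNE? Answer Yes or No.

Country A plays Soft stance: E[Soft stance] = 0.8·(7) + 0.2·(7) = 7; E[Hard stance] = -7. Best-responding. ✓
Country B (domestic pressure dovish), facing Soft stance: Concede gives 9, Hold firm gives -9. Proposed Concede is best. ✓
Country B (domestic pressure hawkish), facing Soft stance: Concede gives 9, Hold firm gives -9. Proposed Concede is best. ✓

Yes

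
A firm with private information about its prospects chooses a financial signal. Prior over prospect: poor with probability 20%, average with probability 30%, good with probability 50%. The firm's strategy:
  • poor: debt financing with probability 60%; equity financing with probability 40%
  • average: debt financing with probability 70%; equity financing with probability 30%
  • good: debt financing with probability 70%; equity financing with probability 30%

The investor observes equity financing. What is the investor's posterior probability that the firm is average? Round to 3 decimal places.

0.281

Apply Bayes' rule using the sender's strategy as the likelihood.
P(equity financing) = 0.2·0.4 + 0.3·0.3 + 0.5·0.3 = 0.32
P(average | equity financing) = (0.3·0.3) / 0.32 = 0.09 / 0.32 = 0.28125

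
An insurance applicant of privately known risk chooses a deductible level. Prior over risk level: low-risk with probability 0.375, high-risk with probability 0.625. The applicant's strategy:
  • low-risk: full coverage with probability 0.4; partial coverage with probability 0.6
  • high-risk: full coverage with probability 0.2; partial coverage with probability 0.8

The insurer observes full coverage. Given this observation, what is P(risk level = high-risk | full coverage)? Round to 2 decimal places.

P(full coverage) = 0.375·0.4 + 0.625·0.2 = 0.275
P(high-risk | full coverage) = (0.625·0.2) / 0.275 = 0.125 / 0.275 = 0.454545

0.45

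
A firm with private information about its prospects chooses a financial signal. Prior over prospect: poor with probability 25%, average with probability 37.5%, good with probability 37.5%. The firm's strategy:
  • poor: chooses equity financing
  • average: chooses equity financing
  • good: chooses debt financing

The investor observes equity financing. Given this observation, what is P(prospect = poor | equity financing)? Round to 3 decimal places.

P(equity financing) = 0.25·1 + 0.375·1 + 0.375·0 = 0.625
P(poor | equity financing) = (0.25·1) / 0.625 = 0.25 / 0.625 = 0.4

0.400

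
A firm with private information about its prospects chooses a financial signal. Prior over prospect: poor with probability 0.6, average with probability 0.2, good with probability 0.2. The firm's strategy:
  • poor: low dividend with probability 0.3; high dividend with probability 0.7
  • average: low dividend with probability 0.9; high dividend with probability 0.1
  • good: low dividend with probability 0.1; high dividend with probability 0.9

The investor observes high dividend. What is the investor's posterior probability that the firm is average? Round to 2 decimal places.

P(high dividend) = 0.6·0.7 + 0.2·0.1 + 0.2·0.9 = 0.62
P(average | high dividend) = (0.2·0.1) / 0.62 = 0.02 / 0.62 = 0.0322581

0.03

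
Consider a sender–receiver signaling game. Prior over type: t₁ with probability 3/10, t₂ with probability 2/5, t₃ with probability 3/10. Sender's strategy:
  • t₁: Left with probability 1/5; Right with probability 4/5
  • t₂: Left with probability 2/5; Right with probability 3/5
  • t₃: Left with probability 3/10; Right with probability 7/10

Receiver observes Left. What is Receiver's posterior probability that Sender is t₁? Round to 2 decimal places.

P(Left) = (3/10)·(1/5) + (2/5)·(2/5) + (3/10)·(3/10) = 31/100
P(t₁ | Left) = ((3/10)·(1/5)) / (31/100) = (3/50) / (31/100) = 6/31

0.19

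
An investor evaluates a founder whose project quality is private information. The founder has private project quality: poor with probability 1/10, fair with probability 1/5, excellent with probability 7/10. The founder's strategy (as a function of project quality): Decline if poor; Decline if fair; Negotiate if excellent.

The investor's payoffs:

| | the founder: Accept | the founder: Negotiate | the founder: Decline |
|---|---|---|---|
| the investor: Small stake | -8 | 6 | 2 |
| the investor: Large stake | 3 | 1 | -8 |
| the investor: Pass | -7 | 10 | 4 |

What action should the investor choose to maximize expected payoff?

Pass

E[Small stake] = 1/10·(2) + 1/5·(2) + 7/10·(6) = 24/5
E[Large stake] = 1/10·(-8) + 1/5·(-8) + 7/10·(1) = -17/10
E[Pass] = 1/10·(4) + 1/5·(4) + 7/10·(10) = 41/5
Best response: Pass (41/5 is the largest).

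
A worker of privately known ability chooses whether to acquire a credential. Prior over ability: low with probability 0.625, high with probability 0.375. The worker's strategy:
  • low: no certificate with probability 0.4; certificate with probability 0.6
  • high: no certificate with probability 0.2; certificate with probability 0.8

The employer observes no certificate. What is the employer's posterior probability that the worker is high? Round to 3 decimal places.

0.231

Apply Bayes' rule using the sender's strategy as the likelihood.
P(no certificate) = 0.625·0.4 + 0.375·0.2 = 0.325
P(high | no certificate) = (0.375·0.2) / 0.325 = 0.075 / 0.325 = 0.230769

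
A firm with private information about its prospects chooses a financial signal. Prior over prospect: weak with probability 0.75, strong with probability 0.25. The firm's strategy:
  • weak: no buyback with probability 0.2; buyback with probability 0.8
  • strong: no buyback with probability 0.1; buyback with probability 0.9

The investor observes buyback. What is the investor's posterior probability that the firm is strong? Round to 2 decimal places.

0.27

Apply Bayes' rule using the sender's strategy as the likelihood.
P(buyback) = 0.75·0.8 + 0.25·0.9 = 0.825
P(strong | buyback) = (0.25·0.9) / 0.825 = 0.225 / 0.825 = 0.272727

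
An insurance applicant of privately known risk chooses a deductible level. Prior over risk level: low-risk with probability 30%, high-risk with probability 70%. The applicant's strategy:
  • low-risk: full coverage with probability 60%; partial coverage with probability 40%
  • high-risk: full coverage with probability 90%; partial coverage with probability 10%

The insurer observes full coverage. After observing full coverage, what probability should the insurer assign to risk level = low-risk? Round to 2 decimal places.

Apply Bayes' rule using the sender's strategy as the likelihood.
P(full coverage) = 0.3·0.6 + 0.7·0.9 = 0.81
P(low-risk | full coverage) = (0.3·0.6) / 0.81 = 0.18 / 0.81 = 0.222222

0.22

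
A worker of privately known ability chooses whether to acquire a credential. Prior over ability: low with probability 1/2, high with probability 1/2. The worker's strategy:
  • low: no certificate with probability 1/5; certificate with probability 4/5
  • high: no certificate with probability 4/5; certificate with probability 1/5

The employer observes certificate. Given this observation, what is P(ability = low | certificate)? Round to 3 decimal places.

P(certificate) = (1/2)·(4/5) + (1/2)·(1/5) = 1/2
P(low | certificate) = ((1/2)·(4/5)) / (1/2) = (2/5) / (1/2) = 4/5

0.800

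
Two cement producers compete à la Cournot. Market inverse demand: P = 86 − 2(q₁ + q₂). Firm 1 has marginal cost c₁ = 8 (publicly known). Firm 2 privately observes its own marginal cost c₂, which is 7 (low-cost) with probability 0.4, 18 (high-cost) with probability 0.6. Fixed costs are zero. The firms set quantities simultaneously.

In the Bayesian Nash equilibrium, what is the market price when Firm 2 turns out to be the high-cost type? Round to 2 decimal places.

38.07

Type-c best response for Firm 2: q₂(c) = (86 − c)/4 − q₁/2.
Firm 1 maximizes expected profit; its first-order condition is 86 − 4q₁ − 2E[q₂] − 8 = 0.
Substituting E[q₂] and solving: E[c₂] = 13.6, so q₁ = (86 − 2·8 + 13.6)/6 = 13.9333.
q₂(high-cost) = 10.0333, so P = 86 − 2·(13.9333 + 10.0333) = 38.0667.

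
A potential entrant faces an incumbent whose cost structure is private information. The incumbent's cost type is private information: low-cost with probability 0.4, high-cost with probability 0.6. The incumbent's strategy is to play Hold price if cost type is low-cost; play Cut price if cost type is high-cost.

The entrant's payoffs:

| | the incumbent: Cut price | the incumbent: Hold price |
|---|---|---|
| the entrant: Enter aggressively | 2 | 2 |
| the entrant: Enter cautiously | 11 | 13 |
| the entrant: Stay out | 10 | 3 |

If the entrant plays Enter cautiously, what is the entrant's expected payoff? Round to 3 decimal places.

E[Enter cautiously] = 0.4·13 + 0.6·11 = 5.2 + 6.6 = 11.8

11.800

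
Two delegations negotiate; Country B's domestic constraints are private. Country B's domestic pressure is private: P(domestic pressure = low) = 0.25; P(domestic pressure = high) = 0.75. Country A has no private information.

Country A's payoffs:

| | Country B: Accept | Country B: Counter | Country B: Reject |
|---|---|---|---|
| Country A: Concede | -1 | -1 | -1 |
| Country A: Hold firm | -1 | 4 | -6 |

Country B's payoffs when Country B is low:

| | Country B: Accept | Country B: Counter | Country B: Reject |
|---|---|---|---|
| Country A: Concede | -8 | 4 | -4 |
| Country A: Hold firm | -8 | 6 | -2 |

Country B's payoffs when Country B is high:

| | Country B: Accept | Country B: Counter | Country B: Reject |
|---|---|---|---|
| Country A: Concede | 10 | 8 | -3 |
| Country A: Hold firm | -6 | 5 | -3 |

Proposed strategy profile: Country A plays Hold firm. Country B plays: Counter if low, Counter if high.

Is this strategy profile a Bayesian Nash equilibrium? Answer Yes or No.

A profile is a BNE iff every type of every player is best-responding given beliefs about the other side.
Country A plays Hold firm: E[Hold firm] = 0.25·(4) + 0.75·(4) = 4; E[Concede] = -1. Best-responding. ✓
Country B (domestic pressure low), facing Hold firm: Accept gives -8, Counter gives 6, Reject gives -2. Proposed Counter is best. ✓
Country B (domestic pressure high), facing Hold firm: Accept gives -6, Counter gives 5, Reject gives -3. Proposed Counter is best. ✓

Yes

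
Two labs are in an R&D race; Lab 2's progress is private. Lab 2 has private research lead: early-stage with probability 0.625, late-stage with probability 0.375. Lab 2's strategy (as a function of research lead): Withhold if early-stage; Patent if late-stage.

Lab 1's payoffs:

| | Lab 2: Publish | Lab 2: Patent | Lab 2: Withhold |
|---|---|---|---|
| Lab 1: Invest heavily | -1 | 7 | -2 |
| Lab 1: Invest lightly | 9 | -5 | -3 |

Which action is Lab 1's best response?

Compute Lab 1's expected payoff for each action, taking the expectation over Lab 2's type.
E[Invest heavily] = 0.625·(-2) + 0.375·(7) = 1.375
E[Invest lightly] = 0.625·(-3) + 0.375·(-5) = -3.75
Best response: Invest heavily (1.375 is the largest).

Invest heavily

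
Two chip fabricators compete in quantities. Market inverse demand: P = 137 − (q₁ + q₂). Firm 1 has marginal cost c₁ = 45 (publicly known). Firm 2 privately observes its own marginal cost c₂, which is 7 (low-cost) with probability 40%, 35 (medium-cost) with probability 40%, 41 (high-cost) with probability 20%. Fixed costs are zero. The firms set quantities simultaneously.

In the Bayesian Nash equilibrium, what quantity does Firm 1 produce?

24

Type-c best response for Firm 2: q₂(c) = (137 − c)/2 − q₁/2.
Firm 1 maximizes expected profit; its first-order condition is 137 − 2q₁ − E[q₂] − 45 = 0.
Substituting E[q₂] and solving: E[c₂] = 25, so q₁ = (137 − 2·45 + 25)/3 = 24.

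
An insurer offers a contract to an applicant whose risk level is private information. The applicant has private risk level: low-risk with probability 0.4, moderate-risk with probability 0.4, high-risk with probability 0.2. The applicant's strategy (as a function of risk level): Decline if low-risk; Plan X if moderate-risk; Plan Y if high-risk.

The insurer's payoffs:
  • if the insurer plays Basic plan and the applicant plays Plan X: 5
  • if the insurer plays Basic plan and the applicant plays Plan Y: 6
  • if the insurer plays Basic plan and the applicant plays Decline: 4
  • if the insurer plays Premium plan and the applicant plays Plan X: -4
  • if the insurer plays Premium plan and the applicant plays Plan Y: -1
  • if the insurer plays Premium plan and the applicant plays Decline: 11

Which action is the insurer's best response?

Basic plan

E[Basic plan] = 0.4·(4) + 0.4·(5) + 0.2·(6) = 4.8
E[Premium plan] = 0.4·(11) + 0.4·(-4) + 0.2·(-1) = 2.6
Best response: Basic plan (4.8 is the largest).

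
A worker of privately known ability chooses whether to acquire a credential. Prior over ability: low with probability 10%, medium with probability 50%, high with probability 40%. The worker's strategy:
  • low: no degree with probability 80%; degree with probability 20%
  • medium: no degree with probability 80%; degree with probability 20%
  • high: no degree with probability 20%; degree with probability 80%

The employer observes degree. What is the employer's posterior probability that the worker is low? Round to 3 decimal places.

Apply Bayes' rule using the sender's strategy as the likelihood.
P(degree) = 0.1·0.2 + 0.5·0.2 + 0.4·0.8 = 0.44
P(low | degree) = (0.1·0.2) / 0.44 = 0.02 / 0.44 = 0.0454545

0.045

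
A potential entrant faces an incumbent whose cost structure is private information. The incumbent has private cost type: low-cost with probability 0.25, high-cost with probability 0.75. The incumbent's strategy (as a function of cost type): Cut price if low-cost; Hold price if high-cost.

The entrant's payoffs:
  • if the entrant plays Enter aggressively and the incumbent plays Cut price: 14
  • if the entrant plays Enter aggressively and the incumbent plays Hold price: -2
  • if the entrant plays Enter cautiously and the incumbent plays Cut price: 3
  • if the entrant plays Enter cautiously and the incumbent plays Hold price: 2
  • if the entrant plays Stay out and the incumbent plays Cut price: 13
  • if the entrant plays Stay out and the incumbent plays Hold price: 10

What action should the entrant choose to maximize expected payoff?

E[Enter aggressively] = 0.25·(14) + 0.75·(-2) = 2
E[Enter cautiously] = 0.25·(3) + 0.75·(2) = 2.25
E[Stay out] = 0.25·(13) + 0.75·(10) = 10.75
Best response: Stay out (10.75 is the largest).

Stay out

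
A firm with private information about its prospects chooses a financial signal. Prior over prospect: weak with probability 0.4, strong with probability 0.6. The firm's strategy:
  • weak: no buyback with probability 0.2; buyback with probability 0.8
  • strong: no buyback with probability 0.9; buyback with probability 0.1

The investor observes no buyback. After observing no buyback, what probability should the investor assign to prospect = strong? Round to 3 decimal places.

0.871

P(no buyback) = 0.4·0.2 + 0.6·0.9 = 0.62
P(strong | no buyback) = (0.6·0.9) / 0.62 = 0.54 / 0.62 = 0.870968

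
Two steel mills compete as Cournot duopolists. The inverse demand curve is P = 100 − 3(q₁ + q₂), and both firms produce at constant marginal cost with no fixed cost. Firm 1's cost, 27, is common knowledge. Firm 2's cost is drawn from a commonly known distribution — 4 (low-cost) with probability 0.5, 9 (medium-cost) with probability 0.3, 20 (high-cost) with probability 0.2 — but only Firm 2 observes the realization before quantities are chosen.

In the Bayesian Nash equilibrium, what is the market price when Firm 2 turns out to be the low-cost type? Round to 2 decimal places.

Type-c best response for Firm 2: q₂(c) = (100 − c)/6 − q₁/2.
Firm 1 maximizes expected profit; its first-order condition is 100 − 6q₁ − 3E[q₂] − 27 = 0.
Substituting E[q₂] and solving: E[c₂] = 8.7, so q₁ = (100 − 2·27 + 8.7)/9 = 6.07778.
q₂(low-cost) = 12.9611, so P = 100 − 3·(6.07778 + 12.9611) = 42.8833.

42.88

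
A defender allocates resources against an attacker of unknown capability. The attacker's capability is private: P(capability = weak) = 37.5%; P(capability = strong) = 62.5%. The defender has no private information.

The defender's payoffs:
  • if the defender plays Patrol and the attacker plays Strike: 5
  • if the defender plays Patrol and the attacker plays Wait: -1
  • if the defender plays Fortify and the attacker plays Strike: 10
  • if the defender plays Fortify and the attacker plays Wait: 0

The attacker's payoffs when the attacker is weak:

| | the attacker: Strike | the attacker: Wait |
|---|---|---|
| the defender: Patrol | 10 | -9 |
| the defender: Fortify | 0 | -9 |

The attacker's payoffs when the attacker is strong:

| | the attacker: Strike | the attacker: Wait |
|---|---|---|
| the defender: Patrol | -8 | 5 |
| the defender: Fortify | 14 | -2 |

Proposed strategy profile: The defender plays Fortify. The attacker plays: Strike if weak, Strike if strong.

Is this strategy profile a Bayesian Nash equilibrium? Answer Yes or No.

A profile is a BNE iff every type of every player is best-responding given beliefs about the other side.
The defender plays Fortify: E[Fortify] = 0.375·(10) + 0.625·(10) = 10; E[Patrol] = 5. Best-responding. ✓
The attacker (capability weak), facing Fortify: Strike gives 0, Wait gives -9. Proposed Strike is best. ✓
The attacker (capability strong), facing Fortify: Strike gives 14, Wait gives -2. Proposed Strike is best. ✓

Yes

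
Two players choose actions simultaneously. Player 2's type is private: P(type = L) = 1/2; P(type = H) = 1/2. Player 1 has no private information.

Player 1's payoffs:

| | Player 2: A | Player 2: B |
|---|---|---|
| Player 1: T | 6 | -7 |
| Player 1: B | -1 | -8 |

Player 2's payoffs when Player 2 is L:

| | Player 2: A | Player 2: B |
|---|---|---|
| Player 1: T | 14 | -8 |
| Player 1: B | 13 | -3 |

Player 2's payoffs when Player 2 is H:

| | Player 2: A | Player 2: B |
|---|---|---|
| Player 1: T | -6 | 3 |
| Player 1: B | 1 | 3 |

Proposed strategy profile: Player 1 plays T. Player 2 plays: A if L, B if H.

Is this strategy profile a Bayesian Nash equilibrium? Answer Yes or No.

Yes

Player 1 plays T: E[T] = 1/2·(6) + 1/2·(-7) = -1/2; E[B] = -9/2. Best-responding. ✓
Player 2 (type L), facing T: A gives 14, B gives -8. Proposed A is best. ✓
Player 2 (type H), facing T: A gives -6, B gives 3. Proposed B is best. ✓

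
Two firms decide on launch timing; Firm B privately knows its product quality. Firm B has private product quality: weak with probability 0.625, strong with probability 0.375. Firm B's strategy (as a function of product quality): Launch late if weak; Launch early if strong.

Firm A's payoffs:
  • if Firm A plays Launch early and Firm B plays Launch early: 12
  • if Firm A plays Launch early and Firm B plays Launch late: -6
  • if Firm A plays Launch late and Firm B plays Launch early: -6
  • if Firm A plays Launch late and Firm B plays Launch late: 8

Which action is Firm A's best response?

Launch late

E[Launch early] = 0.625·(-6) + 0.375·(12) = 0.75
E[Launch late] = 0.625·(8) + 0.375·(-6) = 2.75
Best response: Launch late (2.75 is the largest).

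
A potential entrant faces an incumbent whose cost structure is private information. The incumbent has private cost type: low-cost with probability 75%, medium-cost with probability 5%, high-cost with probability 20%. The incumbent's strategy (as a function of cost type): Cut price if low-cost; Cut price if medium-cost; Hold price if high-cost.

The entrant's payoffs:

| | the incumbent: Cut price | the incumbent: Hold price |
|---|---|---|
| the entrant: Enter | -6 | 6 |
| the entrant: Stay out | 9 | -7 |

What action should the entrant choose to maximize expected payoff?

Stay out

E[Enter] = 0.75·(-6) + 0.05·(-6) + 0.2·(6) = -3.6
E[Stay out] = 0.75·(9) + 0.05·(9) + 0.2·(-7) = 5.8
Best response: Stay out (5.8 is the largest).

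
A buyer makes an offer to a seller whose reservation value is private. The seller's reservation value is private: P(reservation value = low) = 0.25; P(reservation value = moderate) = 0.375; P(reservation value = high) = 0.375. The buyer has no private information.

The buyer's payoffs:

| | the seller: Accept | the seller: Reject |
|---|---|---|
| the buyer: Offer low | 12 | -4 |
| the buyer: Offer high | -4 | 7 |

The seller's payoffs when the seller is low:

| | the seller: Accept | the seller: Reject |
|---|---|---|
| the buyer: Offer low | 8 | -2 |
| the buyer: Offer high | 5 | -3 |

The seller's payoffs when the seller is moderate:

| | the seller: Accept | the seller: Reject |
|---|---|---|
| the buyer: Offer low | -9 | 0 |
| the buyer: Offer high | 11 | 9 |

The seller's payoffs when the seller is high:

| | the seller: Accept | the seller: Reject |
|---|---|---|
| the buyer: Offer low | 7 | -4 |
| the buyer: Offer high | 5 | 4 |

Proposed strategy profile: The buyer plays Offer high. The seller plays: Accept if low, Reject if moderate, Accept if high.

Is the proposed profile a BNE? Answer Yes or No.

A profile is a BNE iff every type of every player is best-responding given beliefs about the other side.
The buyer plays Offer high: E[Offer high] = 0.25·(-4) + 0.375·(7) + 0.375·(-4) = 0.125; E[Offer low] = 6. Not best-responding. ✗
The seller (reservation value low), facing Offer high: Accept gives 5, Reject gives -3. Proposed Accept is best. ✓
The seller (reservation value moderate), facing Offer high: Accept gives 11, Reject gives 9. Proposed Reject is not best — profitable deviation exists. ✗
The seller (reservation value high), facing Offer high: Accept gives 5, Reject gives 4. Proposed Accept is best. ✓

No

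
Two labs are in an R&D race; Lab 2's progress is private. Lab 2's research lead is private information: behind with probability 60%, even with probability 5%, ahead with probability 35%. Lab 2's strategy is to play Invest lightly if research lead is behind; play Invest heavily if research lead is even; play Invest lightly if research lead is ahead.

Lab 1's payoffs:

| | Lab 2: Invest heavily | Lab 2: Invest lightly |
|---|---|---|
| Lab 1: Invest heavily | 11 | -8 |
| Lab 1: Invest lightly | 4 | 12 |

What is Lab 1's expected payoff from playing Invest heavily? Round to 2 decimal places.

-7.05

E[Invest heavily] = 0.6·(-8) + 0.05·11 + 0.35·(-8) = (-4.8) + 0.55 + (-2.8) = -7.05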